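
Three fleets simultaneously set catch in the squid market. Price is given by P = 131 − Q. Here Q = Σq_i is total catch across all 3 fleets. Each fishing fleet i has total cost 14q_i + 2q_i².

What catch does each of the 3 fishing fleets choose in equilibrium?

14.625

A representative fishing fleet's profit is π_i = q_i(131 − Q) − 14q_i − 2q_i², with Q = q_i + Σ_{j≠i} q_j.
First-order condition: 117 − 6q_i − Σ_{j≠i} q_j = 0.
In a symmetric equilibrium every fishing fleet chooses the same q, so Σ_{j≠i} q_j = 2q. The condition becomes 117 − 8q = 0, giving q = 117/8 = 14.625.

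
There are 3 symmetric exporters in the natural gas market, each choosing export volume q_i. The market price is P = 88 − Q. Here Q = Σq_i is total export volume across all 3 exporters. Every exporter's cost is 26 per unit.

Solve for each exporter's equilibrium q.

A representative exporter's profit is π_i = q_i(88 − Q) − 26q_i, with Q = q_i + Σ_{j≠i} q_j.
First-order condition: 62 − 2q_i − Σ_{j≠i} q_j = 0.
Imposing symmetry (q_j = q for all j) turns Σ_{j≠i} q_j into 2q, so 62 = 4q and q = 15.5.

15.5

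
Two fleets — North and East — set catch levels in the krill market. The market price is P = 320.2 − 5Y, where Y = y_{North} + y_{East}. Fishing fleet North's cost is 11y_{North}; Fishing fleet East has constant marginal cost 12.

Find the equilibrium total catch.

41.16

Fishing fleet North's profit: π = y_{North}(320.2 − 5(y_{North} + y_{East})) − 11y_{North}.
∂π/∂y_{North} = 309.2 − 10y_{North} − 5y_{East} = 0, so y_{North} = 30.92 − 0.5y_{East}.
By the same steps for East: y_{East} = 30.82 − 0.5y_{North}.
Solving the two reaction functions simultaneously: (1 − (−0.5)(−0.5))y_{North} = 30.92 − 0.5·30.82, so 0.75y_{North} = 15.51 and y_{North} = 20.68.
Then y_{East} = 30.82 − 0.5·20.68 = 20.48.
Total catch: 20.68 + 20.48 = 41.16.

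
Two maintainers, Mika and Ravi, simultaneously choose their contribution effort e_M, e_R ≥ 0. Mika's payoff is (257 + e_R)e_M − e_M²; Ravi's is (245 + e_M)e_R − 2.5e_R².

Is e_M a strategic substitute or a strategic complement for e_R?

strategic complements

Expanding Mika's payoff: 257e_M + e_Re_M − e_M².
∂π/∂e_M = 257 + e_R − 2e_M = 0, so e_M = 128.5 + 0.5e_R.
The best-response slope de_M/de_R = 0.5 > 0: the reaction function is upward-sloping, so the choices are strategic complements.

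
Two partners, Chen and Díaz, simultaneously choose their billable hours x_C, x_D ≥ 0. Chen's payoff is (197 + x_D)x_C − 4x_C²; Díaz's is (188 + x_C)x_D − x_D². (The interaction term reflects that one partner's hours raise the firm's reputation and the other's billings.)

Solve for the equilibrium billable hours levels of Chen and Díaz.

38.8, 113.4

Expanding Chen's payoff: 197x_C + x_Dx_C − 4x_C².
∂π/∂x_C = 197 + x_D − 8x_C = 0, so x_C = 24.625 + 0.125x_D.
Likewise for Díaz: x_D = 94 + 0.5x_C.
Plugging x_D into Chen's best response: x_C = 24.625 + 0.125(94 + 0.5x_C) ⇒ 0.9375x_C = 36.375, so x_C = 38.8.
Then x_D = 94 + 0.5·38.8 = 113.4.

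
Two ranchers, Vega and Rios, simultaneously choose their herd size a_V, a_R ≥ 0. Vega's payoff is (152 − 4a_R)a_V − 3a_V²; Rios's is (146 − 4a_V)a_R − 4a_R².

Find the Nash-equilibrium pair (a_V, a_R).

Expanding Vega's payoff: 152a_V − 4a_Ra_V − 3a_V².
∂π/∂a_V = 152 − 4a_R − 6a_V = 0, so a_V = 76/3 − (2/3)a_R.
Likewise for Rios: a_R = 18.25 − 0.5a_V.
Plugging a_R into Vega's best response: a_V = 76/3 − (2/3)(18.25 − 0.5a_V) ⇒ (2/3)a_V = 79/6, so a_V = 19.75.
Then a_R = 18.25 − 0.5·19.75 = 8.375.

19.75, 8.375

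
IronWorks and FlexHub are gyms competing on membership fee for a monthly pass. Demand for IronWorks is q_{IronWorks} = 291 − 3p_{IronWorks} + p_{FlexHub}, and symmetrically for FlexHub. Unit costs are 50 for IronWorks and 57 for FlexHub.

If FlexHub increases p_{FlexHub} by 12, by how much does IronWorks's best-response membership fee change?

IronWorks's profit: π = (p_{IronWorks} − 50)(291 − 3p_{IronWorks} + p_{FlexHub}).
∂π/∂p_{IronWorks} = 441 − 6p_{IronWorks} + p_{FlexHub} = 0 ⇒ p_{IronWorks} = 73.5 + (1/6)p_{FlexHub}.
The reaction-function slope is 1/6, so a 12-unit rise in p_{FlexHub} moves p_{IronWorks} by 1/6 × 12 = 2. IronWorks's best response rises — the actions are strategic complements.

2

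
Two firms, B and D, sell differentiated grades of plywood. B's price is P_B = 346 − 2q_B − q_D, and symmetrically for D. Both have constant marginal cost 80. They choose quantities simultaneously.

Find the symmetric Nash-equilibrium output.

53.2

Firm B's profit: π = q_B(346 − 2q_B − q_D) − 80q_B.
∂π/∂q_B = 266 − 4q_B − q_D = 0 ⇒ q_B = 66.5 − 0.25q_D.
The game is symmetric, so in equilibrium q_D = q_B: the reaction function gives 1.25q_B = 66.5, hence q_B = 53.2.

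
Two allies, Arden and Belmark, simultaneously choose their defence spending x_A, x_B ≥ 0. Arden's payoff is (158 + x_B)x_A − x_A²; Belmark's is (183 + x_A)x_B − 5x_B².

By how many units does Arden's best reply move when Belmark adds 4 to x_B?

Expanding Arden's payoff: 158x_A + x_Bx_A − x_A².
∂π/∂x_A = 158 + x_B − 2x_A = 0, so x_A = 79 + 0.5x_B.
The reaction-function slope is 0.5, so a 4-unit rise in x_B moves x_A by 0.5 × 4 = 2. Arden's best response rises — the actions are strategic complements.

2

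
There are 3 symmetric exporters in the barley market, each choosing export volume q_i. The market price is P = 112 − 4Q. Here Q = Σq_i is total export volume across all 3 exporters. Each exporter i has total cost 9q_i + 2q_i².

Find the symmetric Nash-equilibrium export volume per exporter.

A representative exporter's profit is π_i = q_i(112 − 4Q) − 9q_i − 2q_i², with Q = q_i + Σ_{j≠i} q_j.
First-order condition: 103 − 12q_i − 4Σ_{j≠i} q_j = 0.
With identical exporters, set every q_j = q: then 103 − 12q − 8q = 0, i.e. q = 103/20 = 5.15.

5.15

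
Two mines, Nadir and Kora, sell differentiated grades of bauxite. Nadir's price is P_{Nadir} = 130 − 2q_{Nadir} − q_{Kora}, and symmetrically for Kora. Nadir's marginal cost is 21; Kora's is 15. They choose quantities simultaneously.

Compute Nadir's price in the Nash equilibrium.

Mine Nadir's profit: π = q_{Nadir}(130 − 2q_{Nadir} − q_{Kora}) − 21q_{Nadir}.
∂π/∂q_{Nadir} = 109 − 4q_{Nadir} − q_{Kora} = 0 ⇒ q_{Nadir} = 27.25 − 0.25q_{Kora}.
Similarly q_{Kora} = 28.75 − 0.25q_{Nadir}.
Plugging q_{Kora} into Nadir's best response: q_{Nadir} = 27.25 − 0.25(28.75 − 0.25q_{Nadir}) ⇒ 0.9375q_{Nadir} = 20.0625, so q_{Nadir} = 21.4.
Then q_{Kora} = 28.75 − 0.25·21.4 = 23.4.
P_{Nadir} = 130 − 2·21.4 − 23.4 = 63.8.

63.8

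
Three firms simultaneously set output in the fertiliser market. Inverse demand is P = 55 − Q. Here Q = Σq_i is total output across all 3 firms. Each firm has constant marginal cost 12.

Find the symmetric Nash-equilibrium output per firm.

10.75

A representative firm's profit is π_i = q_i(55 − Q) − 12q_i, with Q = q_i + Σ_{j≠i} q_j.
First-order condition: 43 − 2q_i − Σ_{j≠i} q_j = 0.
Imposing symmetry (q_j = q for all j) turns Σ_{j≠i} q_j into 2q, so 43 = 4q and q = 10.75.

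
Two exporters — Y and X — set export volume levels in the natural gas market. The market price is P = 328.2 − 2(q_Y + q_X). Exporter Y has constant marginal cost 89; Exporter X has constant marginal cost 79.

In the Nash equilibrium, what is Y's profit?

2918.48

Exporter Y's profit: π = q_Y(328.2 − 2(q_Y + q_X)) − 89q_Y.
∂π/∂q_Y = 239.2 − 4q_Y − 2q_X = 0, so q_Y = 59.8 − 0.5q_X.
By the same steps for X: q_X = 62.3 − 0.5q_Y.
Substituting the second reaction function into the first: q_Y = 59.8 − 0.5(62.3 − 0.5q_Y), which gives 0.75q_Y = 28.65 ⇒ q_Y = 38.2.
Then q_X = 62.3 − 0.5·38.2 = 43.2.
Price P = 328.2 − 2·81.4 = 165.4.
Y's profit: (165.4 − 89)·38.2 = 2918.48.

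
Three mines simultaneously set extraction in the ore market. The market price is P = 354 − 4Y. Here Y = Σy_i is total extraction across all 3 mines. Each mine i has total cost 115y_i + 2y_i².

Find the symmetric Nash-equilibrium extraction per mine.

A representative mine's profit is π_i = y_i(354 − 4Y) − 115y_i − 2y_i², with Y = y_i + Σ_{j≠i} y_j.
First-order condition: 239 − 12y_i − 4Σ_{j≠i} y_j = 0.
In a symmetric equilibrium every mine chooses the same y, so Σ_{j≠i} y_j = 2y. The condition becomes 239 − 20y = 0, giving y = 239/20 = 11.95.

11.95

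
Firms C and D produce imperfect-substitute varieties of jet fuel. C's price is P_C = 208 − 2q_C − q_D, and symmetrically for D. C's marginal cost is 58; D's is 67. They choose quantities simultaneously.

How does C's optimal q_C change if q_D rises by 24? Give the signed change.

Firm C's profit: π = q_C(208 − 2q_C − q_D) − 58q_C.
∂π/∂q_C = 150 − 4q_C − q_D = 0 ⇒ q_C = 37.5 − 0.25q_D.
The reaction-function slope is −0.25, so a 24-unit rise in q_D moves q_C by −0.25 × 24 = −6. C's best response falls — the actions are strategic substitutes.

-6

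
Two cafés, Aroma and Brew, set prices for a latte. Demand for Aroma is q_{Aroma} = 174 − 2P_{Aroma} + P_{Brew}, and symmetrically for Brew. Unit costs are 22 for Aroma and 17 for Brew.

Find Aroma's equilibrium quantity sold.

100

Aroma's profit: π = (P_{Aroma} − 22)(174 − 2P_{Aroma} + P_{Brew}).
∂π/∂P_{Aroma} = 218 − 4P_{Aroma} + P_{Brew} = 0 ⇒ P_{Aroma} = 54.5 + 0.25P_{Brew}.
Similarly P_{Brew} = 52 + 0.25P_{Aroma}.
Substituting the second reaction function into the first: P_{Aroma} = 54.5 + 0.25(52 + 0.25P_{Aroma}), which gives 0.9375P_{Aroma} = 67.5 ⇒ P_{Aroma} = 72.
Then P_{Brew} = 52 + 0.25·72 = 70.
q_{Aroma} = 174 − 2·72 + 70 = 100.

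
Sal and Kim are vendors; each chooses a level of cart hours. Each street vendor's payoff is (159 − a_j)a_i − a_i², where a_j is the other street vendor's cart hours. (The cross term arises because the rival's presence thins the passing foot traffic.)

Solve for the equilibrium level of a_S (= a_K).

Sal's payoff is (159 − a_K)a_S − a_S².
∂π/∂a_S = 159 − a_K − 2a_S = 0, so a_S = 79.5 − 0.5a_K.
Setting a_S = a_K in the reaction function: a_S = 79.5 − 0.5a_S, so a_S = 79.5 / 1.5 = 53.

53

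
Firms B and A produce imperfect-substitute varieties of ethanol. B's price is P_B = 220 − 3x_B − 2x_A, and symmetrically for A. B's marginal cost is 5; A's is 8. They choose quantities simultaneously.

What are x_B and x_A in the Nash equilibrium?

27.0625, 26.3125

Firm B's profit: π = x_B(220 − 3x_B − 2x_A) − 5x_B.
∂π/∂x_B = 215 − 6x_B − 2x_A = 0 ⇒ x_B = 215/6 − (1/3)x_A.
Similarly x_A = 106/3 − (1/3)x_B.
Solving the two reaction functions simultaneously: (1 − (−1/3)(−1/3))x_B = 215/6 − (1/3)·(106/3), so (8/9)x_B = 433/18 and x_B = 27.0625.
Then x_A = 106/3 − (1/3)·27.0625 = 26.3125.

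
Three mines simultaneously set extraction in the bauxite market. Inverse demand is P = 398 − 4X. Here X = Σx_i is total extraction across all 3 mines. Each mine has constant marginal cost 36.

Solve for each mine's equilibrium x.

A representative mine's profit is π_i = x_i(398 − 4X) − 36x_i, with X = x_i + Σ_{j≠i} x_j.
First-order condition: 362 − 8x_i − 4Σ_{j≠i} x_j = 0.
In a symmetric equilibrium every mine chooses the same x, so Σ_{j≠i} x_j = 2x. The condition becomes 362 − 16x = 0, giving x = 362/16 = 22.625.

22.625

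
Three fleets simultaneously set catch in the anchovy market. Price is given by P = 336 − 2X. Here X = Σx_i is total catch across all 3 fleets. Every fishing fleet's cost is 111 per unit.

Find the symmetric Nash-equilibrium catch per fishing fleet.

28.125

A representative fishing fleet's profit is π_i = x_i(336 − 2X) − 111x_i, with X = x_i + Σ_{j≠i} x_j.
First-order condition: 225 − 4x_i − 2Σ_{j≠i} x_j = 0.
Imposing symmetry (x_j = x for all j) turns Σ_{j≠i} x_j into 2x, so 225 = 8x and x = 28.125.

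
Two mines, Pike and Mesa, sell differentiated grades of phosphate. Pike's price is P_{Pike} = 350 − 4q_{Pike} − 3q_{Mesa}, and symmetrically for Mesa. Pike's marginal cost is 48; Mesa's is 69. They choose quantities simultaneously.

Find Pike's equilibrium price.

Mine Pike's profit: π = q_{Pike}(350 − 4q_{Pike} − 3q_{Mesa}) − 48q_{Pike}.
∂π/∂q_{Pike} = 302 − 8q_{Pike} − 3q_{Mesa} = 0 ⇒ q_{Pike} = 37.75 − 0.375q_{Mesa}.
Similarly q_{Mesa} = 35.125 − 0.375q_{Pike}.
Substituting the second reaction function into the first: q_{Pike} = 37.75 − 0.375(35.125 − 0.375q_{Pike}), which gives (55/64)q_{Pike} = 1573/64 ⇒ q_{Pike} = 28.6.
Then q_{Mesa} = 35.125 − 0.375·28.6 = 24.4.
P_{Pike} = 350 − 4·28.6 − 3·24.4 = 162.4.

162.4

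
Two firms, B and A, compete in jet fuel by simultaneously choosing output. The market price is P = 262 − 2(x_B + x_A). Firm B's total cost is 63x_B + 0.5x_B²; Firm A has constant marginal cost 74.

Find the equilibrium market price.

141.75

Firm B's profit: π = x_B(262 − 2(x_B + x_A)) − 63x_B − 0.5x_B².
∂π/∂x_B = 199 − 5x_B − 2x_A = 0, so x_B = 39.8 − 0.4x_A.
For A: ∂π/∂x_A = 188 − 4x_A − 2x_B = 0 ⇒ x_A = 47 − 0.5x_B.
Plugging x_A into B's best response: x_B = 39.8 − 0.4(47 − 0.5x_B) ⇒ 0.8x_B = 21, so x_B = 26.25.
Then x_A = 47 − 0.5·26.25 = 33.875.
Equilibrium price: P = 262 − 2·60.125 = 141.75.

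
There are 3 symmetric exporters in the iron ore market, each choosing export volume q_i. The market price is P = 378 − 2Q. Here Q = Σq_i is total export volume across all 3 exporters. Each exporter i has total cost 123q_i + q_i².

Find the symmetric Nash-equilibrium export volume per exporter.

A representative exporter's profit is π_i = q_i(378 − 2Q) − 123q_i − q_i², with Q = q_i + Σ_{j≠i} q_j.
First-order condition: 255 − 6q_i − 2Σ_{j≠i} q_j = 0.
With identical exporters, set every q_j = q: then 255 − 6q − 4q = 0, i.e. q = 255/10 = 25.5.

25.5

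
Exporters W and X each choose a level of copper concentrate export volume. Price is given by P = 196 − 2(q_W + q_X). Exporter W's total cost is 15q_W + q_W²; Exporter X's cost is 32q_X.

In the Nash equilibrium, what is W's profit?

1176.12

Exporter W's profit: π = q_W(196 − 2(q_W + q_X)) − 15q_W − q_W².
∂π/∂q_W = 181 − 6q_W − 2q_X = 0, so q_W = 181/6 − (1/3)q_X.
For X: ∂π/∂q_X = 164 − 4q_X − 2q_W = 0 ⇒ q_X = 41 − 0.5q_W.
Plugging q_X into W's best response: q_W = 181/6 − (1/3)(41 − 0.5q_W) ⇒ (5/6)q_W = 16.5, so q_W = 19.8.
Then q_X = 41 − 0.5·19.8 = 31.1.
Price P = 196 − 2·50.9 = 94.2.
W's profit: (94.2 − 15)·19.8 − (19.8)² = 1176.12.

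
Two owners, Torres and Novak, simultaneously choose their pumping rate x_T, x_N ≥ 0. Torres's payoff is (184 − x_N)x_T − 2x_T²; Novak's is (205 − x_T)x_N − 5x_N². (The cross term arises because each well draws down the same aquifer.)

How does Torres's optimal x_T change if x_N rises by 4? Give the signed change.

Expanding Torres's payoff: 184x_T − x_Nx_T − 2x_T².
∂π/∂x_T = 184 − x_N − 4x_T = 0, so x_T = 46 − 0.25x_N.
The reaction-function slope is −0.25, so a 4-unit rise in x_N moves x_T by −0.25 × 4 = −1. Torres's best response falls — the actions are strategic substitutes.

-1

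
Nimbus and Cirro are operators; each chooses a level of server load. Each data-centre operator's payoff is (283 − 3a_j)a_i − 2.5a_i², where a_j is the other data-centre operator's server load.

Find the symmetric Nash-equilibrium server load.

35.375

Nimbus's payoff is (283 − 3a_C)a_N − 2.5a_N².
∂π/∂a_N = 283 − 3a_C − 5a_N = 0, so a_N = 56.6 − 0.6a_C.
By symmetry a_C = a_N; substituting into the reaction function, 1.6a_N = 56.6 and a_N = 35.375.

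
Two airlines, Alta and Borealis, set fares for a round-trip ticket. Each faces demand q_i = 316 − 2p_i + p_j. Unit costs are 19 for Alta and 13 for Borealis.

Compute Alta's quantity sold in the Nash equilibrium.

196.4

Alta's profit: π = (p_{Alta} − 19)(316 − 2p_{Alta} + p_{Borealis}).
∂π/∂p_{Alta} = 354 − 4p_{Alta} + p_{Borealis} = 0 ⇒ p_{Alta} = 88.5 + 0.25p_{Borealis}.
Similarly p_{Borealis} = 85.5 + 0.25p_{Alta}.
Solving the two reaction functions simultaneously: (1 − (0.25)(0.25))p_{Alta} = 88.5 + 0.25·85.5, so 0.9375p_{Alta} = 109.875 and p_{Alta} = 117.2.
Then p_{Borealis} = 85.5 + 0.25·117.2 = 114.8.
q_{Alta} = 316 − 2·117.2 + 114.8 = 196.4.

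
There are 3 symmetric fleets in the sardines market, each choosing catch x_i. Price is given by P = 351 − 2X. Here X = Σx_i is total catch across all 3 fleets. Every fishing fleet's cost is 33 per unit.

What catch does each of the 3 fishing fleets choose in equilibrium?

39.75

A representative fishing fleet's profit is π_i = x_i(351 − 2X) − 33x_i, with X = x_i + Σ_{j≠i} x_j.
First-order condition: 318 − 4x_i − 2Σ_{j≠i} x_j = 0.
Imposing symmetry (x_j = x for all j) turns Σ_{j≠i} x_j into 2x, so 318 = 8x and x = 39.75.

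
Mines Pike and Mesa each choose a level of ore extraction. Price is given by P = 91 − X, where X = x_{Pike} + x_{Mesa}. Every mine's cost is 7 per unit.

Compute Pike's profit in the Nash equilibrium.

Mine Pike's profit: π = x_{Pike}(91 − (x_{Pike} + x_{Mesa})) − 7x_{Pike}.
∂π/∂x_{Pike} = 84 − 2x_{Pike} − x_{Mesa} = 0, so x_{Pike} = 42 − 0.5x_{Mesa}.
Setting x_{Pike} = x_{Mesa} in the reaction function: x_{Pike} = 42 − 0.5x_{Pike}, so x_{Pike} = 42 / 1.5 = 28.
Price P = 91 − 56 = 35.
Pike's profit: (35 − 7)·28 = 784.

784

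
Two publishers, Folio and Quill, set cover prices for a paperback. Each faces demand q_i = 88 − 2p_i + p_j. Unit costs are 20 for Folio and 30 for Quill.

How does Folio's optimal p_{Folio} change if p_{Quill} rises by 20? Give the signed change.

Folio's profit: π = (p_{Folio} − 20)(88 − 2p_{Folio} + p_{Quill}).
∂π/∂p_{Folio} = 128 − 4p_{Folio} + p_{Quill} = 0 ⇒ p_{Folio} = 32 + 0.25p_{Quill}.
The reaction-function slope is 0.25, so a 20-unit rise in p_{Quill} moves p_{Folio} by 0.25 × 20 = 5. Folio's best response rises — the actions are strategic complements.

5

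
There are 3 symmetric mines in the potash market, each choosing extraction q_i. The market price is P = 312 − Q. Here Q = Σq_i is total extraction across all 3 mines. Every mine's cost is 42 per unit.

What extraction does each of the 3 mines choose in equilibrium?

67.5

A representative mine's profit is π_i = q_i(312 − Q) − 42q_i, with Q = q_i + Σ_{j≠i} q_j.
First-order condition: 270 − 2q_i − Σ_{j≠i} q_j = 0.
In a symmetric equilibrium every mine chooses the same q, so Σ_{j≠i} q_j = 2q. The condition becomes 270 − 4q = 0, giving q = 270/4 = 67.5.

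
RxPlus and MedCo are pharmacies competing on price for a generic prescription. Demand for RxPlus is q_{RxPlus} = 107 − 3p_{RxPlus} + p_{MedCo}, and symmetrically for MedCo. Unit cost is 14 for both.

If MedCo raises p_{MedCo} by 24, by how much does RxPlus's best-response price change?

4

RxPlus's profit: π = (p_{RxPlus} − 14)(107 − 3p_{RxPlus} + p_{MedCo}).
∂π/∂p_{RxPlus} = 149 − 6p_{RxPlus} + p_{MedCo} = 0 ⇒ p_{RxPlus} = 149/6 + (1/6)p_{MedCo}.
The reaction-function slope is 1/6, so a 24-unit rise in p_{MedCo} moves p_{RxPlus} by 1/6 × 24 = 4. RxPlus's best response rises — the actions are strategic complements.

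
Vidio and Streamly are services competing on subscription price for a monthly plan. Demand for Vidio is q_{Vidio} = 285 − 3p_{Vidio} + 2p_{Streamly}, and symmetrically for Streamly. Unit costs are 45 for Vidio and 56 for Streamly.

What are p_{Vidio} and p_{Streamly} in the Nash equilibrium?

Vidio's profit: π = (p_{Vidio} − 45)(285 − 3p_{Vidio} + 2p_{Streamly}).
∂π/∂p_{Vidio} = 420 − 6p_{Vidio} + 2p_{Streamly} = 0 ⇒ p_{Vidio} = 70 + (1/3)p_{Streamly}.
Similarly p_{Streamly} = 75.5 + (1/3)p_{Vidio}.
Solving the two reaction functions simultaneously: (1 − (1/3)(1/3))p_{Vidio} = 70 + (1/3)·75.5, so (8/9)p_{Vidio} = 571/6 and p_{Vidio} = 107.0625.
Then p_{Streamly} = 75.5 + (1/3)·107.0625 = 111.1875.

107.0625, 111.1875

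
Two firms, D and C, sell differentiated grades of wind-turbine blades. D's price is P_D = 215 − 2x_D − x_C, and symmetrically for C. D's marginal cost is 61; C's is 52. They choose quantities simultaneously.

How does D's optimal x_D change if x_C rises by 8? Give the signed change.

Firm D's profit: π = x_D(215 − 2x_D − x_C) − 61x_D.
∂π/∂x_D = 154 − 4x_D − x_C = 0 ⇒ x_D = 38.5 − 0.25x_C.
The reaction-function slope is −0.25, so an 8-unit rise in x_C moves x_D by −0.25 × 8 = −2. D's best response falls — the actions are strategic substitutes.

-2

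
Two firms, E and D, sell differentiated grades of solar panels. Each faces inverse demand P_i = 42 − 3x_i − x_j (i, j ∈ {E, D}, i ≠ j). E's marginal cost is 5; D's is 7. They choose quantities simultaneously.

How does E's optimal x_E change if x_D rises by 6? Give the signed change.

Firm E's profit: π = x_E(42 − 3x_E − x_D) − 5x_E.
∂π/∂x_E = 37 − 6x_E − x_D = 0 ⇒ x_E = 37/6 − (1/6)x_D.
The reaction-function slope is −1/6, so a 6-unit rise in x_D moves x_E by −1/6 × 6 = −1. E's best response falls — the actions are strategic substitutes.

-1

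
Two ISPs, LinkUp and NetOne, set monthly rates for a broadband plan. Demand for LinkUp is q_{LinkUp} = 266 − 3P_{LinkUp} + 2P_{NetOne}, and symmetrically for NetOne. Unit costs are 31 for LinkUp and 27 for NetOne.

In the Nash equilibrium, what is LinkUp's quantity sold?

174

LinkUp's profit: π = (P_{LinkUp} − 31)(266 − 3P_{LinkUp} + 2P_{NetOne}).
∂π/∂P_{LinkUp} = 359 − 6P_{LinkUp} + 2P_{NetOne} = 0 ⇒ P_{LinkUp} = 359/6 + (1/3)P_{NetOne}.
Similarly P_{NetOne} = 347/6 + (1/3)P_{LinkUp}.
Substituting the second reaction function into the first: P_{LinkUp} = 359/6 + (1/3)(347/6 + (1/3)P_{LinkUp}), which gives (8/9)P_{LinkUp} = 712/9 ⇒ P_{LinkUp} = 89.
Then P_{NetOne} = 347/6 + (1/3)·89 = 87.5.
q_{LinkUp} = 266 − 3·89 + 2·87.5 = 174.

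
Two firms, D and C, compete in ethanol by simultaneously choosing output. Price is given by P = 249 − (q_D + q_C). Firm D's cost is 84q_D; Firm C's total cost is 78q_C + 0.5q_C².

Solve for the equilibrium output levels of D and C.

64.8, 35.4

Firm D's profit: π = q_D(249 − (q_D + q_C)) − 84q_D.
∂π/∂q_D = 165 − 2q_D − q_C = 0, so q_D = 82.5 − 0.5q_C.
For C: ∂π/∂q_C = 171 − 3q_C − q_D = 0 ⇒ q_C = 57 − (1/3)q_D.
Solving the two reaction functions simultaneously: (1 − (−0.5)(−1/3))q_D = 82.5 − 0.5·57, so (5/6)q_D = 54 and q_D = 64.8.
Then q_C = 57 − (1/3)·64.8 = 35.4.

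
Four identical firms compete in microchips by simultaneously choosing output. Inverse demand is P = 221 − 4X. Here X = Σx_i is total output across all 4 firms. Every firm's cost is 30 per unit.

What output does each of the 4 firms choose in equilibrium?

9.55

A representative firm's profit is π_i = x_i(221 − 4X) − 30x_i, with X = x_i + Σ_{j≠i} x_j.
First-order condition: 191 − 8x_i − 4Σ_{j≠i} x_j = 0.
Imposing symmetry (x_j = x for all j) turns Σ_{j≠i} x_j into 3x, so 191 = 20x and x = 9.55.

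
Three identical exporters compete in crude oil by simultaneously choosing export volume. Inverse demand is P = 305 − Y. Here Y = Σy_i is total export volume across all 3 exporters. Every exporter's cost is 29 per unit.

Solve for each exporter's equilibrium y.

A representative exporter's profit is π_i = y_i(305 − Y) − 29y_i, with Y = y_i + Σ_{j≠i} y_j.
First-order condition: 276 − 2y_i − Σ_{j≠i} y_j = 0.
In a symmetric equilibrium every exporter chooses the same y, so Σ_{j≠i} y_j = 2y. The condition becomes 276 − 4y = 0, giving y = 276/4 = 69.

69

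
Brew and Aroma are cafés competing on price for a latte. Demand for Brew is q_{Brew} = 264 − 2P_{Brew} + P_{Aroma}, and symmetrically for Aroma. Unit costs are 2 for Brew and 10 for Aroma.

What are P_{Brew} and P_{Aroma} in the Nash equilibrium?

90.4, 93.6

Brew's profit: π = (P_{Brew} − 2)(264 − 2P_{Brew} + P_{Aroma}).
∂π/∂P_{Brew} = 268 − 4P_{Brew} + P_{Aroma} = 0 ⇒ P_{Brew} = 67 + 0.25P_{Aroma}.
Similarly P_{Aroma} = 71 + 0.25P_{Brew}.
Solving the two reaction functions simultaneously: (1 − (0.25)(0.25))P_{Brew} = 67 + 0.25·71, so 0.9375P_{Brew} = 84.75 and P_{Brew} = 90.4.
Then P_{Aroma} = 71 + 0.25·90.4 = 93.6.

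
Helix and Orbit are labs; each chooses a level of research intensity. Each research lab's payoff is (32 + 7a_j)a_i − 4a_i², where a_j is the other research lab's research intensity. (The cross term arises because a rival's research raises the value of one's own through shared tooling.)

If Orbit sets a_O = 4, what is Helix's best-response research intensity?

Helix's payoff is (32 + 7a_O)a_H − 4a_H².
∂π/∂a_H = 32 + 7a_O − 8a_H = 0, so a_H = 4 + 0.875a_O.
At a_O = 4: a_H = 4 + 0.875·4 = 7.5.

7.5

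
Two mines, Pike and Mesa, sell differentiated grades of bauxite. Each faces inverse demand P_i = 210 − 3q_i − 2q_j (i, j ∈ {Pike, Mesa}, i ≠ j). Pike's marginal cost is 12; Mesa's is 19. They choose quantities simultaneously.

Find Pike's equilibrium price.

Mine Pike's profit: π = q_{Pike}(210 − 3q_{Pike} − 2q_{Mesa}) − 12q_{Pike}.
∂π/∂q_{Pike} = 198 − 6q_{Pike} − 2q_{Mesa} = 0 ⇒ q_{Pike} = 33 − (1/3)q_{Mesa}.
Similarly q_{Mesa} = 191/6 − (1/3)q_{Pike}.
Solving the two reaction functions simultaneously: (1 − (−1/3)(−1/3))q_{Pike} = 33 − (1/3)·(191/6), so (8/9)q_{Pike} = 403/18 and q_{Pike} = 25.1875.
Then q_{Mesa} = 191/6 − (1/3)·25.1875 = 23.4375.
P_{Pike} = 210 − 3·25.1875 − 2·23.4375 = 87.5625.

87.5625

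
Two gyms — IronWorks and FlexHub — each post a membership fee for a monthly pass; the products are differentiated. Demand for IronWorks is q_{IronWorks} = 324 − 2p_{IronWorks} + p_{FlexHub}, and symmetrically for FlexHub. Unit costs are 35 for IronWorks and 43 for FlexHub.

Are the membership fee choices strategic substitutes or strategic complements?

strategic complements

IronWorks's profit: π = (p_{IronWorks} − 35)(324 − 2p_{IronWorks} + p_{FlexHub}).
∂π/∂p_{IronWorks} = 394 − 4p_{IronWorks} + p_{FlexHub} = 0 ⇒ p_{IronWorks} = 98.5 + 0.25p_{FlexHub}.
The best-response slope dp_{IronWorks}/dp_{FlexHub} = 0.25 > 0: the reaction function is upward-sloping, so the choices are strategic complements.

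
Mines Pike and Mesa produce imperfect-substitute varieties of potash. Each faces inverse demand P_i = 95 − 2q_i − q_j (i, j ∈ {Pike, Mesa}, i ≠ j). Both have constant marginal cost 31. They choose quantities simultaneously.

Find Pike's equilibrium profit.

327.68

Mine Pike's profit: π = q_{Pike}(95 − 2q_{Pike} − q_{Mesa}) − 31q_{Pike}.
∂π/∂q_{Pike} = 64 − 4q_{Pike} − q_{Mesa} = 0 ⇒ q_{Pike} = 16 − 0.25q_{Mesa}.
The game is symmetric, so in equilibrium q_{Mesa} = q_{Pike}: the reaction function gives 1.25q_{Pike} = 16, hence q_{Pike} = 12.8.
P_{Pike} = 95 − 2·12.8 − 12.8 = 56.6.
Profit = (56.6 − 31)·12.8 = 327.68.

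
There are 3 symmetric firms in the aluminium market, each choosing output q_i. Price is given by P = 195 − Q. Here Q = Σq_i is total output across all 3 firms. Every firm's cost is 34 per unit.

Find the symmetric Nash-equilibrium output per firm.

A representative firm's profit is π_i = q_i(195 − Q) − 34q_i, with Q = q_i + Σ_{j≠i} q_j.
First-order condition: 161 − 2q_i − Σ_{j≠i} q_j = 0.
With identical firms, set every q_j = q: then 161 − 2q − 2q = 0, i.e. q = 161/4 = 40.25.

40.25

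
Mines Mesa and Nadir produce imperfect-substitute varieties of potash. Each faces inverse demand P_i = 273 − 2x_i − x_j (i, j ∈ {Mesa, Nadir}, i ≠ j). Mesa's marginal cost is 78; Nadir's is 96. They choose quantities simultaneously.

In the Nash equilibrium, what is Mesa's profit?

3232.08

Mine Mesa's profit: π = x_{Mesa}(273 − 2x_{Mesa} − x_{Nadir}) − 78x_{Mesa}.
∂π/∂x_{Mesa} = 195 − 4x_{Mesa} − x_{Nadir} = 0 ⇒ x_{Mesa} = 48.75 − 0.25x_{Nadir}.
Similarly x_{Nadir} = 44.25 − 0.25x_{Mesa}.
Plugging x_{Nadir} into Mesa's best response: x_{Mesa} = 48.75 − 0.25(44.25 − 0.25x_{Mesa}) ⇒ 0.9375x_{Mesa} = 37.6875, so x_{Mesa} = 40.2.
Then x_{Nadir} = 44.25 − 0.25·40.2 = 34.2.
P_{Mesa} = 273 − 2·40.2 − 34.2 = 158.4.
Profit = (158.4 − 78)·40.2 = 3232.08.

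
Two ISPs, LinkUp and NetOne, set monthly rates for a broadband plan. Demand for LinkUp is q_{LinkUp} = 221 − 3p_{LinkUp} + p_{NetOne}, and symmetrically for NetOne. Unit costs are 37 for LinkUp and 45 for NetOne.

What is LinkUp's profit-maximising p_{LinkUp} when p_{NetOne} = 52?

LinkUp's profit: π = (p_{LinkUp} − 37)(221 − 3p_{LinkUp} + p_{NetOne}).
∂π/∂p_{LinkUp} = 332 − 6p_{LinkUp} + p_{NetOne} = 0 ⇒ p_{LinkUp} = 166/3 + (1/6)p_{NetOne}.
At p_{NetOne} = 52: p_{LinkUp} = 166/3 + (1/6)·52 = 64.

64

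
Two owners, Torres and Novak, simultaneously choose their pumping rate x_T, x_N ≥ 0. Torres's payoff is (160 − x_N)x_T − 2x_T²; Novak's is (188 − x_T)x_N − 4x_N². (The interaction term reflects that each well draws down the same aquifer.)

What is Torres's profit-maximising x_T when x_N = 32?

Expanding Torres's payoff: 160x_T − x_Nx_T − 2x_T².
∂π/∂x_T = 160 − x_N − 4x_T = 0, so x_T = 40 − 0.25x_N.
At x_N = 32: x_T = 40 − 0.25·32 = 32.

32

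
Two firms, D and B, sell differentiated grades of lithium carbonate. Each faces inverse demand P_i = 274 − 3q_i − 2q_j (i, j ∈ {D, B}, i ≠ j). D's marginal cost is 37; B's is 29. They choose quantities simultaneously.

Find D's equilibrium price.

Firm D's profit: π = q_D(274 − 3q_D − 2q_B) − 37q_D.
∂π/∂q_D = 237 − 6q_D − 2q_B = 0 ⇒ q_D = 39.5 − (1/3)q_B.
Similarly q_B = 245/6 − (1/3)q_D.
Substituting the second reaction function into the first: q_D = 39.5 − (1/3)(245/6 − (1/3)q_D), which gives (8/9)q_D = 233/9 ⇒ q_D = 29.125.
Then q_B = 245/6 − (1/3)·29.125 = 31.125.
P_D = 274 − 3·29.125 − 2·31.125 = 124.375.

124.375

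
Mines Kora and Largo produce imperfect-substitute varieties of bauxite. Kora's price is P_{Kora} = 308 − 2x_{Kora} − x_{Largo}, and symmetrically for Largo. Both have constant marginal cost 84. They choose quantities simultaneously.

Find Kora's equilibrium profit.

Mine Kora's profit: π = x_{Kora}(308 − 2x_{Kora} − x_{Largo}) − 84x_{Kora}.
∂π/∂x_{Kora} = 224 − 4x_{Kora} − x_{Largo} = 0 ⇒ x_{Kora} = 56 − 0.25x_{Largo}.
By symmetry x_{Largo} = x_{Kora}; substituting into the reaction function, 1.25x_{Kora} = 56 and x_{Kora} = 44.8.
P_{Kora} = 308 − 2·44.8 − 44.8 = 173.6.
Profit = (173.6 − 84)·44.8 = 4014.08.

4014.08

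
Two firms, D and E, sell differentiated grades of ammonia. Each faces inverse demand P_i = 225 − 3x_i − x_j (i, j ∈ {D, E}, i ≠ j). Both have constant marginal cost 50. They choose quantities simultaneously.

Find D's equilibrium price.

Firm D's profit: π = x_D(225 − 3x_D − x_E) − 50x_D.
∂π/∂x_D = 175 − 6x_D − x_E = 0 ⇒ x_D = 175/6 − (1/6)x_E.
Setting x_D = x_E in the reaction function: x_D = 175/6 − (1/6)x_D, so x_D = (175/6) / (7/6) = 25.
P_D = 225 − 3·25 − 25 = 125.

125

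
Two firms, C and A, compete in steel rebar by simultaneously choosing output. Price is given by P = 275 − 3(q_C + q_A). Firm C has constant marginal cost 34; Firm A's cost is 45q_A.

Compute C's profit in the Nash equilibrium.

2352

Firm C's profit: π = q_C(275 − 3(q_C + q_A)) − 34q_C.
∂π/∂q_C = 241 − 6q_C − 3q_A = 0, so q_C = 241/6 − 0.5q_A.
By the same steps for A: q_A = 115/3 − 0.5q_C.
Plugging q_A into C's best response: q_C = 241/6 − 0.5(115/3 − 0.5q_C) ⇒ 0.75q_C = 21, so q_C = 28.
Then q_A = 115/3 − 0.5·28 = 73/3.
Price P = 275 − 3·(157/3) = 118.
C's profit: (118 − 34)·28 = 2352.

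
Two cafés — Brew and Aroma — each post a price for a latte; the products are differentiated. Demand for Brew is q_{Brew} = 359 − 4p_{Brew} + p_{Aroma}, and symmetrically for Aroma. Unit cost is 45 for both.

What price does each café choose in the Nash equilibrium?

77

Brew's profit: π = (p_{Brew} − 45)(359 − 4p_{Brew} + p_{Aroma}).
∂π/∂p_{Brew} = 539 − 8p_{Brew} + p_{Aroma} = 0 ⇒ p_{Brew} = 67.375 + 0.125p_{Aroma}.
By symmetry p_{Aroma} = p_{Brew}; substituting into the reaction function, 0.875p_{Brew} = 67.375 and p_{Brew} = 77.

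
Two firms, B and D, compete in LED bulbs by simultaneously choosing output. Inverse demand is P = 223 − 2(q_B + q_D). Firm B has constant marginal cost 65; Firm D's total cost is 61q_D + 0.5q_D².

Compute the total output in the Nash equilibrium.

Firm B's profit: π = q_B(223 − 2(q_B + q_D)) − 65q_B.
∂π/∂q_B = 158 − 4q_B − 2q_D = 0, so q_B = 39.5 − 0.5q_D.
For D: ∂π/∂q_D = 162 − 5q_D − 2q_B = 0 ⇒ q_D = 32.4 − 0.4q_B.
Solving the two reaction functions simultaneously: (1 − (−0.5)(−0.4))q_B = 39.5 − 0.5·32.4, so 0.8q_B = 23.3 and q_B = 29.125.
Then q_D = 32.4 − 0.4·29.125 = 20.75.
Total output: 29.125 + 20.75 = 49.875.

49.875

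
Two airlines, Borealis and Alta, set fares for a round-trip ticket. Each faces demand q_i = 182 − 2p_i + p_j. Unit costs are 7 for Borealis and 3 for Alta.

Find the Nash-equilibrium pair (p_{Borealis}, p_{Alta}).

Borealis's profit: π = (p_{Borealis} − 7)(182 − 2p_{Borealis} + p_{Alta}).
∂π/∂p_{Borealis} = 196 − 4p_{Borealis} + p_{Alta} = 0 ⇒ p_{Borealis} = 49 + 0.25p_{Alta}.
Similarly p_{Alta} = 47 + 0.25p_{Borealis}.
Plugging p_{Alta} into Borealis's best response: p_{Borealis} = 49 + 0.25(47 + 0.25p_{Borealis}) ⇒ 0.9375p_{Borealis} = 60.75, so p_{Borealis} = 64.8.
Then p_{Alta} = 47 + 0.25·64.8 = 63.2.

64.8, 63.2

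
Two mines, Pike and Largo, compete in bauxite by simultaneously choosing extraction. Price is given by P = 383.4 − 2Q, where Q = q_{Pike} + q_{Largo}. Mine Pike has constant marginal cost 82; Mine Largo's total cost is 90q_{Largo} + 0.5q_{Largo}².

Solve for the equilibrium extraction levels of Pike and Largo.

Mine Pike's profit: π = q_{Pike}(383.4 − 2(q_{Pike} + q_{Largo})) − 82q_{Pike}.
∂π/∂q_{Pike} = 301.4 − 4q_{Pike} − 2q_{Largo} = 0, so q_{Pike} = 75.35 − 0.5q_{Largo}.
For Largo: ∂π/∂q_{Largo} = 293.4 − 5q_{Largo} − 2q_{Pike} = 0 ⇒ q_{Largo} = 58.68 − 0.4q_{Pike}.
Substituting the second reaction function into the first: q_{Pike} = 75.35 − 0.5(58.68 − 0.4q_{Pike}), which gives 0.8q_{Pike} = 46.01 ⇒ q_{Pike} = 57.5125.
Then q_{Largo} = 58.68 − 0.4·57.5125 = 35.675.

57.5125, 35.675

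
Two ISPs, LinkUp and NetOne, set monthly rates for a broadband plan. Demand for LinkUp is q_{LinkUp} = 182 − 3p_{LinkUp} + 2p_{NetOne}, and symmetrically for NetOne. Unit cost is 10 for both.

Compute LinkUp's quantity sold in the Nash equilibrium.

129

LinkUp's profit: π = (p_{LinkUp} − 10)(182 − 3p_{LinkUp} + 2p_{NetOne}).
∂π/∂p_{LinkUp} = 212 − 6p_{LinkUp} + 2p_{NetOne} = 0 ⇒ p_{LinkUp} = 106/3 + (1/3)p_{NetOne}.
By symmetry p_{NetOne} = p_{LinkUp}; substituting into the reaction function, (2/3)p_{LinkUp} = 106/3 and p_{LinkUp} = 53.
q_{LinkUp} = 182 − 3·53 + 2·53 = 129.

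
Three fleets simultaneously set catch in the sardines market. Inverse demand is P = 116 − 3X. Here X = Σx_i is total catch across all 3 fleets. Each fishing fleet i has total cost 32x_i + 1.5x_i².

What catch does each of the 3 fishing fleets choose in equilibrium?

5.6

A representative fishing fleet's profit is π_i = x_i(116 − 3X) − 32x_i − 1.5x_i², with X = x_i + Σ_{j≠i} x_j.
First-order condition: 84 − 9x_i − 3Σ_{j≠i} x_j = 0.
Imposing symmetry (x_j = x for all j) turns Σ_{j≠i} x_j into 2x, so 84 = 15x and x = 5.6.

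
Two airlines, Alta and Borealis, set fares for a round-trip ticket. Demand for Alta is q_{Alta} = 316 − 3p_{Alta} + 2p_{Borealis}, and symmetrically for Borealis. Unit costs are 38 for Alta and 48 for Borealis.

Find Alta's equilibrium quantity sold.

214.125

Alta's profit: π = (p_{Alta} − 38)(316 − 3p_{Alta} + 2p_{Borealis}).
∂π/∂p_{Alta} = 430 − 6p_{Alta} + 2p_{Borealis} = 0 ⇒ p_{Alta} = 215/3 + (1/3)p_{Borealis}.
Similarly p_{Borealis} = 230/3 + (1/3)p_{Alta}.
Substituting the second reaction function into the first: p_{Alta} = 215/3 + (1/3)(230/3 + (1/3)p_{Alta}), which gives (8/9)p_{Alta} = 875/9 ⇒ p_{Alta} = 109.375.
Then p_{Borealis} = 230/3 + (1/3)·109.375 = 113.125.
q_{Alta} = 316 − 3·109.375 + 2·113.125 = 214.125.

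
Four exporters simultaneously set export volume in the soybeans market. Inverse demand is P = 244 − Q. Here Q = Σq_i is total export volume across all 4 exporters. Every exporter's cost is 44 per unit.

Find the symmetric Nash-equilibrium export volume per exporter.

A representative exporter's profit is π_i = q_i(244 − Q) − 44q_i, with Q = q_i + Σ_{j≠i} q_j.
First-order condition: 200 − 2q_i − Σ_{j≠i} q_j = 0.
With identical exporters, set every q_j = q: then 200 − 2q − 3q = 0, i.e. q = 200/5 = 40.

40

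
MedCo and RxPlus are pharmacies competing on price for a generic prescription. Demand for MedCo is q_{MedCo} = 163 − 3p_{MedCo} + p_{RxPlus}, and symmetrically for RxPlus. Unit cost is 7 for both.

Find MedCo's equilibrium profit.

2664.12

MedCo's profit: π = (p_{MedCo} − 7)(163 − 3p_{MedCo} + p_{RxPlus}).
∂π/∂p_{MedCo} = 184 − 6p_{MedCo} + p_{RxPlus} = 0 ⇒ p_{MedCo} = 92/3 + (1/6)p_{RxPlus}.
By symmetry p_{RxPlus} = p_{MedCo}; substituting into the reaction function, (5/6)p_{MedCo} = 92/3 and p_{MedCo} = 36.8.
q_{MedCo} = 163 − 3·36.8 + 36.8 = 89.4.
Profit = (36.8 − 7)·89.4 = 2664.12.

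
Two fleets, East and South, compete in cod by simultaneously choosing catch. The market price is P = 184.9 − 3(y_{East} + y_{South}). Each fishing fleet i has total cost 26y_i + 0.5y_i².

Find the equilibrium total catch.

31.78

Fishing fleet East's profit: π = y_{East}(184.9 − 3(y_{East} + y_{South})) − 26y_{East} − 0.5y_{East}².
∂π/∂y_{East} = 158.9 − 7y_{East} − 3y_{South} = 0, so y_{East} = 22.7 − (3/7)y_{South}.
By symmetry y_{South} = y_{East}; substituting into the reaction function, (10/7)y_{East} = 22.7 and y_{East} = 15.89.
Total catch: 15.89 + 15.89 = 31.78.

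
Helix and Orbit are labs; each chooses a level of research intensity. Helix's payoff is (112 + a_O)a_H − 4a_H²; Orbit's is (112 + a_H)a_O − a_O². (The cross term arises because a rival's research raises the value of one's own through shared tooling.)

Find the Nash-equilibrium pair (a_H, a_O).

22.4, 67.2

Expanding Helix's payoff: 112a_H + a_Oa_H − 4a_H².
∂π/∂a_H = 112 + a_O − 8a_H = 0, so a_H = 14 + 0.125a_O.
Likewise for Orbit: a_O = 56 + 0.5a_H.
Plugging a_O into Helix's best response: a_H = 14 + 0.125(56 + 0.5a_H) ⇒ 0.9375a_H = 21, so a_H = 22.4.
Then a_O = 56 + 0.5·22.4 = 67.2.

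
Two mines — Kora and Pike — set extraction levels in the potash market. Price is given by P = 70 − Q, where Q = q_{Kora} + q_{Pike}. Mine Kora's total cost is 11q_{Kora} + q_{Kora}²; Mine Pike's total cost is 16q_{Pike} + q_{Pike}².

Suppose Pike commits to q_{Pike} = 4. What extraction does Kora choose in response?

13.75

Mine Kora's profit: π = q_{Kora}(70 − (q_{Kora} + q_{Pike})) − 11q_{Kora} − q_{Kora}².
∂π/∂q_{Kora} = 59 − 4q_{Kora} − q_{Pike} = 0, so q_{Kora} = 14.75 − 0.25q_{Pike}.
At q_{Pike} = 4: q_{Kora} = 14.75 − 0.25·4 = 13.75.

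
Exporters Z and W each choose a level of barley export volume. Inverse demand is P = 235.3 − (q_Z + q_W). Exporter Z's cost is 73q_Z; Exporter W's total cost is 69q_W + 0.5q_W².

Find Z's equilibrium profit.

4111.3744

Exporter Z's profit: π = q_Z(235.3 − (q_Z + q_W)) − 73q_Z.
∂π/∂q_Z = 162.3 − 2q_Z − q_W = 0, so q_Z = 81.15 − 0.5q_W.
For W: ∂π/∂q_W = 166.3 − 3q_W − q_Z = 0 ⇒ q_W = 1663/30 − (1/3)q_Z.
Substituting the second reaction function into the first: q_Z = 81.15 − 0.5(1663/30 − (1/3)q_Z), which gives (5/6)q_Z = 1603/30 ⇒ q_Z = 64.12.
Then q_W = 1663/30 − (1/3)·64.12 = 34.06.
Price P = 235.3 − 98.18 = 137.12.
Z's profit: (137.12 − 73)·64.12 = 4111.3744.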